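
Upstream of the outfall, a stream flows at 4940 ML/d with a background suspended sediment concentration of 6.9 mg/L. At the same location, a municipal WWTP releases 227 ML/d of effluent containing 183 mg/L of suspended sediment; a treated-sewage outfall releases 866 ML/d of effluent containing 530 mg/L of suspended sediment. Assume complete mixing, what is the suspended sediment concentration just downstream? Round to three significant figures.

88.6 mg/L

Conservation of mass: C = (4940·6.900 + 227.0·183.0 + 866.0·530.0) / 6033 = 534600/6033 = 88.61 mg/L.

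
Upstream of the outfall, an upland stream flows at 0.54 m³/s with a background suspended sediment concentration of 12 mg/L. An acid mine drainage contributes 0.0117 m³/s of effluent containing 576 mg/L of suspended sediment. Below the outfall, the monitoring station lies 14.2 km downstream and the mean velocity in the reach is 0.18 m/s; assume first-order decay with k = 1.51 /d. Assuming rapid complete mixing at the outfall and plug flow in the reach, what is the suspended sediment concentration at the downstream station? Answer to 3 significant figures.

6.04 mg/L

Mass balance: C = (0.5400·12.00 + 0.01170·576.0) / 0.5517 = 13.22/0.5517 = 23.96 mg/L.
Travel time t = 14.2·1000 / 0.18 = 78890 s = 21.91 h.
Applying C = C₀e^(−kt): 23.96 × 0.2519 = 6.036 mg/L.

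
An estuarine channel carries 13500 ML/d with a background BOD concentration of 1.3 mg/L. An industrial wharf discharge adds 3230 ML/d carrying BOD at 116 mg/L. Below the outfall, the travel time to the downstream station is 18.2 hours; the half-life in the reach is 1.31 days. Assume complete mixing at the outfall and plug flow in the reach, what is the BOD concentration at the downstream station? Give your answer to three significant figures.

Conservation of mass: C = (13500·1.300 + 3230·116.0) / 16730 = 392200/16730 = 23.44 mg/L.
Half-life 1.31 d → k = ln 2 / 1.31 = 0.5291 d⁻¹.
Decay over the reach: 23.44·exp(−kt) = 23.44·0.6695 = 15.70 mg/L.

15.7 mg/L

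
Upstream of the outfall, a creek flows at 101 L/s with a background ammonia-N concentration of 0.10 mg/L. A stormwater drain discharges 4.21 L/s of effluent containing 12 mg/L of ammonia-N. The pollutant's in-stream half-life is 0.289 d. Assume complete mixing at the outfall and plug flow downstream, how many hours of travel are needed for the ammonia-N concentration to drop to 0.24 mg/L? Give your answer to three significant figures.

Flow-weighted average: C = (101.0·0.1000 + 4.210·12.00) / 105.2 = 60.62/105.2 = 0.5762 mg/L.
Half-life 0.289 d → k = ln 2 / 0.289 = 2.398 d⁻¹.
0.5762·exp(−k·t) = 0.24 → t = ln(0.5762/0.24)/k = 31550 s = 8.764 h.

8.76 h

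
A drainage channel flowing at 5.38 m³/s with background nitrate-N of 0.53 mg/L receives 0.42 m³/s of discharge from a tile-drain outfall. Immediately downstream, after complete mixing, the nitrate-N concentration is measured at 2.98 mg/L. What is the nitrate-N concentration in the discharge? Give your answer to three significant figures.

34.4 mg/L

Mass balance: 5.380·0.5300 + 0.4200·Cₑ = 5.800·2.980
→ Cₑ = (5.800·2.980 − 5.380·0.5300) / 0.4200 = 34.36 mg/L.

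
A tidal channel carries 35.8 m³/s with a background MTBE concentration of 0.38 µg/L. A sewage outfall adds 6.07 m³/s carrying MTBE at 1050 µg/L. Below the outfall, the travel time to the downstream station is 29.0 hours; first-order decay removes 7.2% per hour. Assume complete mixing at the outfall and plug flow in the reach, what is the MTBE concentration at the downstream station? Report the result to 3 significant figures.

17.5 µg/L

Flow-weighted average: C = (35.80·0.3800 + 6.070·1050) / 41.87 = 6387/41.87 = 152.5 µg/L.
7.2%/h lost → k = −ln(1 − 0.072) = 0.07472 h⁻¹.
Applying C = C₀e^(−kt): 152.5 × 0.1145 = 17.47 µg/L.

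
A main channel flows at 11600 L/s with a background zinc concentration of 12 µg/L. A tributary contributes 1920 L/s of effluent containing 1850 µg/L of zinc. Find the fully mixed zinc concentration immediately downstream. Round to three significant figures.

Mass balance: C = (11600·12.00 + 1920·1850) / 13520 = 3691000/13520 = 273.0 µg/L.

273 µg/L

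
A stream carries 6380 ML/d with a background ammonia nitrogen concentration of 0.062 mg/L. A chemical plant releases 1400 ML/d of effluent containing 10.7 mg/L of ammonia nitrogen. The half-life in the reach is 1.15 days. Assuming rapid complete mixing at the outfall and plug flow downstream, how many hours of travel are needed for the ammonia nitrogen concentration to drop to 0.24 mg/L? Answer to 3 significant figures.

Mixed concentration C = ΣQC/ΣQ = (6380·0.06200 + 1400·10.70) / 7780 = 15380/7780 = 1.976 mg/L.
Half-life 1.15 d → k = ln 2 / 1.15 = 0.6027 d⁻¹.
1.976·exp(−k·t) = 0.24 → t = ln(1.976/0.24)/k = 302200 s = 83.95 h.

84.0 h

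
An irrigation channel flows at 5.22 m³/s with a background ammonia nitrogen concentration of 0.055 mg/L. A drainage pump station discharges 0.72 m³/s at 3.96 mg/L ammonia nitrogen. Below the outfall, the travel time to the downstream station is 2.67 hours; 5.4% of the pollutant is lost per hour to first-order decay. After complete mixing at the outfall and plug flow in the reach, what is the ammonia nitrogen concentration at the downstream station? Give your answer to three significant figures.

After mixing, C = (5.220·0.05500 + 0.7200·3.960) / 5.940 = 3.138/5.940 = 0.5283 mg/L.
5.4%/h lost → k = −ln(1 − 0.054) = 0.05551 h⁻¹.
Applying C = C₀e^(−kt): 0.5283 × 0.8622 = 0.4556 mg/L.

0.456 mg/L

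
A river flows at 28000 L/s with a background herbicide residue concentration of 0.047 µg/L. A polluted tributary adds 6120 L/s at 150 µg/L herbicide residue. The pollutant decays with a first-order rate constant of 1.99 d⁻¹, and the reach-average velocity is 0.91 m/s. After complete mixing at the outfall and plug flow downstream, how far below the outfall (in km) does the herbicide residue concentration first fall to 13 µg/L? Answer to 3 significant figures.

After mixing, C = (28000·0.04700 + 6120·150.0) / 34120 = 919300/34120 = 26.94 µg/L.
Set 26.94·exp(−k·t) = 13 → t = ln(26.94/13)/k = 31640 s = 8.790 h.
Distance = v·t = 0.91·31640 = 28790 m = 28.79 km.

28.8 km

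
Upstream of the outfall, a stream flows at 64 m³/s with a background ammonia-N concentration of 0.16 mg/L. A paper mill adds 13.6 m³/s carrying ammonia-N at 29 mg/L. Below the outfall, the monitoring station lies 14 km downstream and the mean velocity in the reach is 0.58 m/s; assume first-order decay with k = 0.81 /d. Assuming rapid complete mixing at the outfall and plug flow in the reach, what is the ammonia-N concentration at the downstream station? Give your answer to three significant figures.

4.16 mg/L

Mixed concentration C = ΣQC/ΣQ = (64.00·0.1600 + 13.60·29.00) / 77.60 = 404.6/77.60 = 5.214 mg/L.
Travel time t = 14·1000 / 0.58 = 24140 s = 6.705 h.
Applying C = C₀e^(−kt): 5.214 × 0.7975 = 4.158 mg/L.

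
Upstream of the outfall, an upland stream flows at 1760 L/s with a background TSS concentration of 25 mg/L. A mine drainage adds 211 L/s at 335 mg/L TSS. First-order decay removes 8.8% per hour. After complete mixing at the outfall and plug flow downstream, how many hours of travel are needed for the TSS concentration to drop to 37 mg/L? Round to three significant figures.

4.91 h

Flow-weighted average: C = (1760·25.00 + 211.0·335.0) / 1971 = 114700/1971 = 58.19 mg/L.
8.8%/h lost → k = −ln(1 − 0.088) = 0.09212 h⁻¹.
58.19·exp(−k·t) = 37 → t = ln(58.19/37)/k = 17690 s = 4.915 h.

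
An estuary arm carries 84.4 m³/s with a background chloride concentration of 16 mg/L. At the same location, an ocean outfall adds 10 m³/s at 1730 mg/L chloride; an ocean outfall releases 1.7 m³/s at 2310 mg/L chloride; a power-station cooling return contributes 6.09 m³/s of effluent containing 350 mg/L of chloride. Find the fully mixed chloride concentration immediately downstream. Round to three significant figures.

After mixing, C = (84.40·16.00 + 10.00·1730 + 1.700·2310 + 6.090·350.0) / 102.2 = 24710/102.2 = 241.8 mg/L.

242 mg/L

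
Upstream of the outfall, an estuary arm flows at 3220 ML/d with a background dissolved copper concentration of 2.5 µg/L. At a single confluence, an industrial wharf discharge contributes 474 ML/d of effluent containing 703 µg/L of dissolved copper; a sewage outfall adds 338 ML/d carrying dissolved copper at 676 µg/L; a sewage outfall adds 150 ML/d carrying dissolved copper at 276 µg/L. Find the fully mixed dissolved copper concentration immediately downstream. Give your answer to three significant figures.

146 µg/L

Mass balance: C = (3220·2.500 + 474.0·703.0 + 338.0·676.0 + 150.0·276.0) / 4182 = 611200/4182 = 146.1 µg/L.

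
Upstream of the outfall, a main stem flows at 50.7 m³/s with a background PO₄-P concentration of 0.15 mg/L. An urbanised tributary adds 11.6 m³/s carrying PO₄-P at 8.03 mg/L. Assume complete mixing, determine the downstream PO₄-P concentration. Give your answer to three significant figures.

Mixed concentration C = ΣQC/ΣQ = (50.70·0.1500 + 11.60·8.030) / 62.30 = 100.8/62.30 = 1.617 mg/L.

1.62 mg/L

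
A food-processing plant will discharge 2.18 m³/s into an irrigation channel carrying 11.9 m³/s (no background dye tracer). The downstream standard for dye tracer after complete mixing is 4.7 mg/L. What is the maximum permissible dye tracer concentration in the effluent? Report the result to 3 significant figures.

30.4 mg/L

At the limit, (Qr·Cr + Qe·Cₑ)/(Qr + Qe) = 4.7:
Cₑ = (14.08·4.7 − 11.90·0) / 2.180 = 30.36 mg/L.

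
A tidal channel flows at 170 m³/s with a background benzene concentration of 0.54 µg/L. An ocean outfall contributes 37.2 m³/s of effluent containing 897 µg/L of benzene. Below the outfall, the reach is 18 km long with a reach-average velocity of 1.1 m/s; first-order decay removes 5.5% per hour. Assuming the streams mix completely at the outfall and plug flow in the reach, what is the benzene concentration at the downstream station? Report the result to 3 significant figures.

After mixing, C = (170.0·0.5400 + 37.20·897.0) / 207.2 = 33460/207.2 = 161.5 µg/L.
Travel time t = 18·1000 / 1.1 = 16360 s = 4.545 h.
5.5%/h lost → k = −ln(1 − 0.055) = 0.05657 h⁻¹.
Decay over the reach: 161.5·exp(−kt) = 161.5·0.7733 = 124.9 µg/L.

125 µg/L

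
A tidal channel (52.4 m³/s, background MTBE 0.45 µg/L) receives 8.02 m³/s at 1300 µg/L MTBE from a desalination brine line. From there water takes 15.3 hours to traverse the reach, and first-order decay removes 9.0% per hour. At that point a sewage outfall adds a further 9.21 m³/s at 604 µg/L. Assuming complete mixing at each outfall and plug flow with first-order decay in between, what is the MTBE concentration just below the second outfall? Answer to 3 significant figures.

Mixed concentration C = ΣQC/ΣQ = (52.40·0.4500 + 8.020·1300) / 60.42 = 10450/60.42 = 172.9 µg/L; combined flow 60.42 m³/s.
9.0%/h lost → k = −ln(1 − 0.09) = 0.09431 h⁻¹.
First-order decay: C = 172.9·exp(−k·t) = 172.9·0.2362 = 40.86 µg/L.
Second outfall: C = (60.42·40.86 + 9.210·604.0)/69.63 = 115.3 µg/L.

115 µg/L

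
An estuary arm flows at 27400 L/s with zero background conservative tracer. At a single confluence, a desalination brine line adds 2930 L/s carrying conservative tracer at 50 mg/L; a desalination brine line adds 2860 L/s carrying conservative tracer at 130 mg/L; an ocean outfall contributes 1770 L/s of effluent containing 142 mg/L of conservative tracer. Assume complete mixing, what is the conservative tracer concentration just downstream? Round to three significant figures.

Flow-weighted average: C = (27400·0 + 2930·50.00 + 2860·130.0 + 1770·142.0) / 34960 = 769600/34960 = 22.01 mg/L.

22.0 mg/L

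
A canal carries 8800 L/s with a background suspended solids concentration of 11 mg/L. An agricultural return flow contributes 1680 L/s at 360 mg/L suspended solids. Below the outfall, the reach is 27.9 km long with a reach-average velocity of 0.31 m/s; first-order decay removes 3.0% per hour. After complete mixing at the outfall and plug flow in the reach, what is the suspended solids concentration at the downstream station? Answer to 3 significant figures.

31.3 mg/L

Mixed concentration C = ΣQC/ΣQ = (8800·11.00 + 1680·360.0) / 10480 = 701600/10480 = 66.95 mg/L.
Travel time t = 27.9·1000 / 0.31 = 90000 s = 25.00 h.
3.0%/h lost → k = −ln(1 − 0.03) = 0.03046 h⁻¹.
After decay, C = 66.95 × e^(−kt) = 66.95 × 0.4670 = 31.26 mg/L.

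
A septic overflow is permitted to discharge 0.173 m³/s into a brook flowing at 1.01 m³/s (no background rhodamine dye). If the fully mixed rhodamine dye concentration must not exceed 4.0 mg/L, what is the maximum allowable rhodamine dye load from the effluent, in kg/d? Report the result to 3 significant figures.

409 kg/d

Mass balance at the limit: 1.010·0 + 0.1730·Cₑ = 1.183·4.0 → Cₑ = 27.35 mg/L.
Load = 0.1730 m³/s × 27.35 g/m³ × 86 400 s/d = 408.8 kg/d.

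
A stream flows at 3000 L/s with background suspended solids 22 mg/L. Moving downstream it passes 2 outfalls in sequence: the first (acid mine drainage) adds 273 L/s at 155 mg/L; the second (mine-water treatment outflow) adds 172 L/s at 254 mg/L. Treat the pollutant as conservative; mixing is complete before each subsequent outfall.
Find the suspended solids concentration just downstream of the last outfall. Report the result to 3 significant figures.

Outfall 1: combined Q = 3273 L/s; C = (3000·22.00 + 273.0·155.0)/3273 = 33.09 mg/L.
Outfall 2: combined Q = 3445 L/s; C = (3273·33.09 + 172.0·254.0)/3445 = 44.12 mg/L.

44.1 mg/L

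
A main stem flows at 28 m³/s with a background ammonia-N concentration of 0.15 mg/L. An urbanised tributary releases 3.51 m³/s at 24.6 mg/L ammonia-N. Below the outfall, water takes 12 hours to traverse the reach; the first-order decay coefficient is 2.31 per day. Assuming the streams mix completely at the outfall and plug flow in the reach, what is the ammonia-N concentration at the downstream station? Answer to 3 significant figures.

Flow-weighted average: C = (28.00·0.1500 + 3.510·24.60) / 31.51 = 90.55/31.51 = 2.874 mg/L.
Applying C = C₀e^(−kt): 2.874 × 0.3151 = 0.9053 mg/L.

0.905 mg/L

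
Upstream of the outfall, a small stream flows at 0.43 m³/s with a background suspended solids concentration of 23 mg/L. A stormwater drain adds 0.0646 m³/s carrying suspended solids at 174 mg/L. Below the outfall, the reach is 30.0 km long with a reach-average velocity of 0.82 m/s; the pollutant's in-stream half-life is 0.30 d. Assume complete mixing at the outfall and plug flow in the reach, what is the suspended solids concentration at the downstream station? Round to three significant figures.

Conservation of mass: C = (0.4300·23.00 + 0.06460·174.0) / 0.4946 = 21.13/0.4946 = 42.72 mg/L.
Travel time t = 30.0·1000 / 0.82 = 36590 s = 10.16 h.
Half-life 0.30 d → k = ln 2 / 0.30 = 2.310 d⁻¹.
Decay over the reach: 42.72·exp(−kt) = 42.72·0.3759 = 16.06 mg/L.

16.1 mg/L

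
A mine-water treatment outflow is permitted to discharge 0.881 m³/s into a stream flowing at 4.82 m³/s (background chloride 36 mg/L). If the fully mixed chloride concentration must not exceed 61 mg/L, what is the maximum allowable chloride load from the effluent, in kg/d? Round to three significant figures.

Mass balance at the limit: 4.820·36.00 + 0.8810·Cₑ = 5.701·61 → Cₑ = 197.8 mg/L.
Load = 0.8810 m³/s × 197.8 g/m³ × 86 400 s/d = 15050 kg/d.

15100 kg/d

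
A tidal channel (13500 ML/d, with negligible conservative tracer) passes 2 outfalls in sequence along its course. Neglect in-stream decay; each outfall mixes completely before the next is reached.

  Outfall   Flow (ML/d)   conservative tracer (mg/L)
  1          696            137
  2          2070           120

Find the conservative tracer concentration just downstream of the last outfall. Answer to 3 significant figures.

21.1 mg/L

After outfall 1: Q = 13500 + 696.0 = 14200 ML/d; C = (13500·0 + 696.0·137.0)/14200 = 6.717 mg/L.
After outfall 2: Q = 14200 + 2070 = 16270 ML/d; C = (14200·6.717 + 2070·120.0)/16270 = 21.13 mg/L.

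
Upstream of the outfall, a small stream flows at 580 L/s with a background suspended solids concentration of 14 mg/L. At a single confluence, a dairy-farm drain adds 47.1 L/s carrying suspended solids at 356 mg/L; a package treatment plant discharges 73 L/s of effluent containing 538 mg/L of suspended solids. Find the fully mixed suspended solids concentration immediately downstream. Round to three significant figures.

91.6 mg/L

Mixed concentration C = ΣQC/ΣQ = (580.0·14.00 + 47.10·356.0 + 73.00·538.0) / 700.1 = 64160/700.1 = 91.65 mg/L.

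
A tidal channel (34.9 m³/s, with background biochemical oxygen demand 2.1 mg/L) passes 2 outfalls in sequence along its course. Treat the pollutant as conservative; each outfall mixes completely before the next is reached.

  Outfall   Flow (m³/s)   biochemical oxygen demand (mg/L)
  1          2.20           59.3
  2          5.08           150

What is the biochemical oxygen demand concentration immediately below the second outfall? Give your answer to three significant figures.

22.9 mg/L

Below outfall 1: Q → 37.10 m³/s, C = (34.90·2.100 + 2.200·59.30)/37.10 = 5.492 mg/L.
Below outfall 2: Q → 42.18 m³/s, C = (37.10·5.492 + 5.080·150.0)/42.18 = 22.90 mg/L.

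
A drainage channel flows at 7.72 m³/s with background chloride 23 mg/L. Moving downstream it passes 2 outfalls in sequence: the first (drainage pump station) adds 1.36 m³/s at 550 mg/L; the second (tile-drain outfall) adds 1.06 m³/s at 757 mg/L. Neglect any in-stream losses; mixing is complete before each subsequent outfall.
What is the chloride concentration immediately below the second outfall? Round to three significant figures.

After outfall 1: Q = 7.720 + 1.360 = 9.080 m³/s; C = (7.720·23.00 + 1.360·550.0)/9.080 = 101.9 mg/L.
After outfall 2: Q = 9.080 + 1.060 = 10.14 m³/s; C = (9.080·101.9 + 1.060·757.0)/10.14 = 170.4 mg/L.

170 mg/L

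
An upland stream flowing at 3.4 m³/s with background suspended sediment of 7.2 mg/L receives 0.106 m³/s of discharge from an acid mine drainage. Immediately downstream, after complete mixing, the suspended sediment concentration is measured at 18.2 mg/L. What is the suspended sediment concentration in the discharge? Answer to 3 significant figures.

371 mg/L

Mass balance: 3.400·7.200 + 0.1060·Cₑ = 3.506·18.20
→ Cₑ = (3.506·18.20 − 3.400·7.200) / 0.1060 = 371.0 mg/L.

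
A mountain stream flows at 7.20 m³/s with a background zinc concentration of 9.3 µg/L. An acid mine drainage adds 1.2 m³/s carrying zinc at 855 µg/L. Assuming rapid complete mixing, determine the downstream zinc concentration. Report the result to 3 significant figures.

130 µg/L

After mixing, C = (7.200·9.300 + 1.200·855.0) / 8.400 = 1093/8.400 = 130.1 µg/L.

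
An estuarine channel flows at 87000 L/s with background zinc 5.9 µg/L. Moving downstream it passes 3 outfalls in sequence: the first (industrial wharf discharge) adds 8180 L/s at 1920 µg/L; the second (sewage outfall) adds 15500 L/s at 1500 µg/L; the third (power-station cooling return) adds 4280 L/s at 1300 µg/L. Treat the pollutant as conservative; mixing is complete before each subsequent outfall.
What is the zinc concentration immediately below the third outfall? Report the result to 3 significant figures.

392 µg/L

Outfall 1: combined Q = 95180 L/s; C = (87000·5.900 + 8180·1920)/95180 = 170.4 µg/L.
Outfall 2: combined Q = 110700 L/s; C = (95180·170.4 + 15500·1500)/110700 = 356.6 µg/L.
Outfall 3: combined Q = 115000 L/s; C = (110700·356.6 + 4280·1300)/115000 = 391.7 µg/L.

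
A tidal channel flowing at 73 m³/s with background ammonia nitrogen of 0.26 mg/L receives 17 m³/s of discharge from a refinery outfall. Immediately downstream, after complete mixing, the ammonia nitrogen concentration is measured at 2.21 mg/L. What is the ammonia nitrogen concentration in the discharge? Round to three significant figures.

10.6 mg/L

Mass balance: 73.00·0.2600 + 17.00·Cₑ = 90.00·2.210
→ Cₑ = (90.00·2.210 − 73.00·0.2600) / 17.00 = 10.58 mg/L.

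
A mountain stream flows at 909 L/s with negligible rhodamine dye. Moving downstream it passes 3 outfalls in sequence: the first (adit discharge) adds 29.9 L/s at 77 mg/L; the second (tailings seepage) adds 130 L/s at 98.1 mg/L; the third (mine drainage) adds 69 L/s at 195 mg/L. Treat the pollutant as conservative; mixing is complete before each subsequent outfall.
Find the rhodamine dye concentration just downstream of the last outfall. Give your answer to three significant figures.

Below outfall 1: Q → 938.9 L/s, C = (909.0·0 + 29.90·77.00)/938.9 = 2.452 mg/L.
Below outfall 2: Q → 1069 L/s, C = (938.9·2.452 + 130.0·98.10)/1069 = 14.08 mg/L.
Below outfall 3: Q → 1138 L/s, C = (1069·14.08 + 69.00·195.0)/1138 = 25.06 mg/L.

25.1 mg/L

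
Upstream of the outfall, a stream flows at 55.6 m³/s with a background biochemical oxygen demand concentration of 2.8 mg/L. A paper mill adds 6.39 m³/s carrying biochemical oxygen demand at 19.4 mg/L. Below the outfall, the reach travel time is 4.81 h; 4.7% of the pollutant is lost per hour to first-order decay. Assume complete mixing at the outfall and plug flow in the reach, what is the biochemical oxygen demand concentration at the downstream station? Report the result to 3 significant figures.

Mass balance: C = (55.60·2.800 + 6.390·19.40) / 61.99 = 279.6/61.99 = 4.511 mg/L.
4.7%/h lost → k = −ln(1 − 0.047) = 0.04814 h⁻¹.
Decay over the reach: 4.511·exp(−kt) = 4.511·0.7933 = 3.579 mg/L.

3.58 mg/L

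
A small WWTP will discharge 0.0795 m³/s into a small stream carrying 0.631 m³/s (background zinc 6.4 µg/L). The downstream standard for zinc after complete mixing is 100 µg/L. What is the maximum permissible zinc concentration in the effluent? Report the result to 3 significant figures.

At the limit, (Qr·Cr + Qe·Cₑ)/(Qr + Qe) = 100:
Cₑ = (0.7105·100 − 0.6310·6.400) / 0.07950 = 842.9 µg/L.

843 µg/L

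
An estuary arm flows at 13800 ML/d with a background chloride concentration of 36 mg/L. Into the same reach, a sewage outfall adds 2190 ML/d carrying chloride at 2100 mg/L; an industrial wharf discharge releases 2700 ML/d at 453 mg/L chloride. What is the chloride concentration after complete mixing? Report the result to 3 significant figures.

338 mg/L

Flow-weighted average: C = (13800·36.00 + 2190·2100 + 2700·453.0) / 18690 = 6319000/18690 = 338.1 mg/L.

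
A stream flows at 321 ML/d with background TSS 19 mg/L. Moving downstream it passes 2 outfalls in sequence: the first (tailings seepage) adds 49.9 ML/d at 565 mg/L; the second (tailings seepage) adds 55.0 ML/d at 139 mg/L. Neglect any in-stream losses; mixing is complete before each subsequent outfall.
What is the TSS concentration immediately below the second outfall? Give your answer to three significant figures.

98.5 mg/L

Outfall 1: combined Q = 370.9 ML/d; C = (321.0·19.00 + 49.90·565.0)/370.9 = 92.46 mg/L.
Outfall 2: combined Q = 425.9 ML/d; C = (370.9·92.46 + 55.00·139.0)/425.9 = 98.47 mg/L.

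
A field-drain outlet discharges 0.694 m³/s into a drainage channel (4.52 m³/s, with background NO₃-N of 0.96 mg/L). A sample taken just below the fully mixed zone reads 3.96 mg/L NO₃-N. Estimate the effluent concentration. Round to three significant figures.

23.5 mg/L

Mass balance: 4.520·0.9600 + 0.6940·Cₑ = 5.214·3.960
→ Cₑ = (5.214·3.960 − 4.520·0.9600) / 0.6940 = 23.50 mg/L.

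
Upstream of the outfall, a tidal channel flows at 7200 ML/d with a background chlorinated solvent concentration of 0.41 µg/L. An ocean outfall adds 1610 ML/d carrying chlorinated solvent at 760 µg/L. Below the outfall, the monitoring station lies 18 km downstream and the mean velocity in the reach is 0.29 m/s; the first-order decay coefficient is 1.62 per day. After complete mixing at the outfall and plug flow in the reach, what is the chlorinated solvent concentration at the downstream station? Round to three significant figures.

Mixed concentration C = ΣQC/ΣQ = (7200·0.4100 + 1610·760.0) / 8810 = 1227000/8810 = 139.2 µg/L.
Travel time t = 18·1000 / 0.29 = 62070 s = 17.24 h.
After decay, C = 139.2 × e^(−kt) = 139.2 × 0.3123 = 43.48 µg/L.

43.5 µg/L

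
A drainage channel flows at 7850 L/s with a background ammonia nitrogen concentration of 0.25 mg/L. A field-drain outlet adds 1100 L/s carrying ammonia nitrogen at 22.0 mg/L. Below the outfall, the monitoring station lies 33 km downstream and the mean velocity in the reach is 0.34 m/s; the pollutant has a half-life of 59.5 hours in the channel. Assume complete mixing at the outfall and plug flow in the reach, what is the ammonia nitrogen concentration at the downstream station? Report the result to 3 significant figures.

After mixing, C = (7850·0.2500 + 1100·22.00) / 8950 = 26160/8950 = 2.923 mg/L.
Travel time t = 33·1000 / 0.34 = 97060 s = 26.96 h.
Half-life 59.5 h → k = ln 2 / 59.5 = 0.01165 h⁻¹ = 0.2796 d⁻¹.
Decay over the reach: 2.923·exp(−kt) = 2.923·0.7305 = 2.135 mg/L.

2.14 mg/L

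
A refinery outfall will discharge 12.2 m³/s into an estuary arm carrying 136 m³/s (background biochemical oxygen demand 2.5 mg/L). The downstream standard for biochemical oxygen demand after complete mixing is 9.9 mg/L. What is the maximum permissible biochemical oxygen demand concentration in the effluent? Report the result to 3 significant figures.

At the limit, (Qr·Cr + Qe·Cₑ)/(Qr + Qe) = 9.9:
Cₑ = (148.2·9.9 − 136.0·2.500) / 12.20 = 92.39 mg/L.

92.4 mg/L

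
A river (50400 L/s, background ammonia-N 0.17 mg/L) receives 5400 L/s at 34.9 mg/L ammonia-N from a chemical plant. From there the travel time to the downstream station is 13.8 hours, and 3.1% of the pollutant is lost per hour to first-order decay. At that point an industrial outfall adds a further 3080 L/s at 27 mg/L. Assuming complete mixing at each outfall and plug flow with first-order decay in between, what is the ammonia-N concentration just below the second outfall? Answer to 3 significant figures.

Mixed concentration C = ΣQC/ΣQ = (50400·0.1700 + 5400·34.90) / 55800 = 197000/55800 = 3.531 mg/L; combined flow 55800 L/s.
3.1%/h lost → k = −ln(1 − 0.031) = 0.03149 h⁻¹.
Applying C = C₀e^(−kt): 3.531 × 0.6475 = 2.286 mg/L.
At the second outfall, C = (55800·2.286 + 3080·27.00) / (55800 + 3080) = 3.579 mg/L.

3.58 mg/L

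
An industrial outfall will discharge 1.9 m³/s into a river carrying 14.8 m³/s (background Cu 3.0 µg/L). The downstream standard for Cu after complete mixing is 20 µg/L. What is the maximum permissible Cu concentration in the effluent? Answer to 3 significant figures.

At the limit, (Qr·Cr + Qe·Cₑ)/(Qr + Qe) = 20:
Cₑ = (16.70·20 − 14.80·3.000) / 1.900 = 152.4 µg/L.

152 µg/L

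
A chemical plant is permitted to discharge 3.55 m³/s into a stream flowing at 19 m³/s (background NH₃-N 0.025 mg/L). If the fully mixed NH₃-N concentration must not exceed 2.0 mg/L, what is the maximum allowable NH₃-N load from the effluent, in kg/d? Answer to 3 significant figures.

3860 kg/d

Mass balance at the limit: 19.00·0.02500 + 3.550·Cₑ = 22.55·2.0 → Cₑ = 12.57 mg/L.
Load = 3.550 m³/s × 12.57 g/m³ × 86 400 s/d = 3856 kg/d.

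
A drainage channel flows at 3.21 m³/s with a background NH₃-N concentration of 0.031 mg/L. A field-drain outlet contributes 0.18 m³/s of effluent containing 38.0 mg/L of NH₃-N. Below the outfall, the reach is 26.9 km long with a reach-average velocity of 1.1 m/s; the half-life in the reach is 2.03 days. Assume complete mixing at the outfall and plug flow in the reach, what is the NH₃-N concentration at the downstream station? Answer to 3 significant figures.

1.86 mg/L

Flow-weighted average: C = (3.210·0.03100 + 0.1800·38.00) / 3.390 = 6.940/3.390 = 2.047 mg/L.
Travel time t = 26.9·1000 / 1.1 = 24450 s = 6.793 h.
Half-life 2.03 d → k = ln 2 / 2.03 = 0.3415 d⁻¹.
Applying C = C₀e^(−kt): 2.047 × 0.9079 = 1.858 mg/L.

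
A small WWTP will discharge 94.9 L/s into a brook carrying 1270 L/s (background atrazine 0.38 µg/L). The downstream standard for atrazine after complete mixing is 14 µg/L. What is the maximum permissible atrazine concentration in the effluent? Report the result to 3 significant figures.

At the limit, (Qr·Cr + Qe·Cₑ)/(Qr + Qe) = 14:
Cₑ = (1365·14 − 1270·0.3800) / 94.90 = 196.3 µg/L.

196 µg/L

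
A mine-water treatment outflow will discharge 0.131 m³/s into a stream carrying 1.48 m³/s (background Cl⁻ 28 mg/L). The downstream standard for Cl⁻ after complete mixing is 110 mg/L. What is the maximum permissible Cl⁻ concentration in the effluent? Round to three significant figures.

At the limit, (Qr·Cr + Qe·Cₑ)/(Qr + Qe) = 110:
Cₑ = (1.611·110 − 1.480·28.00) / 0.1310 = 1036 mg/L.

1040 mg/L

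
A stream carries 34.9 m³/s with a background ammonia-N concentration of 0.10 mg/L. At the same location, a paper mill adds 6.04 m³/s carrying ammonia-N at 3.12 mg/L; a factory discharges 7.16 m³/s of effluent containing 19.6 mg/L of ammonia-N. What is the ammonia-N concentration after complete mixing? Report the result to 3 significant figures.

3.38 mg/L

Mixed concentration C = ΣQC/ΣQ = (34.90·0.1000 + 6.040·3.120 + 7.160·19.60) / 48.10 = 162.7/48.10 = 3.382 mg/L.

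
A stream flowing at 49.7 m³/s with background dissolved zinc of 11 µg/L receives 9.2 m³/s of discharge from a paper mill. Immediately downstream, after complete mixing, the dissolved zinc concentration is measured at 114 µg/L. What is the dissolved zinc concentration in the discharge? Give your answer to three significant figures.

670 µg/L

Mass balance: 49.70·11.00 + 9.200·Cₑ = 58.90·114.0
→ Cₑ = (58.90·114.0 − 49.70·11.00) / 9.200 = 670.4 µg/L.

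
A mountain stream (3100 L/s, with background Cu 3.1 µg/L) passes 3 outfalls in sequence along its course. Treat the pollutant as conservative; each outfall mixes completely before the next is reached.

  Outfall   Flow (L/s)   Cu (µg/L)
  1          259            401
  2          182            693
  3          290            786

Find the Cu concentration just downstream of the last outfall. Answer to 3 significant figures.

Outfall 1: combined Q = 3359 L/s; C = (3100·3.100 + 259.0·401.0)/3359 = 33.78 µg/L.
Outfall 2: combined Q = 3541 L/s; C = (3359·33.78 + 182.0·693.0)/3541 = 67.66 µg/L.
Outfall 3: combined Q = 3831 L/s; C = (3541·67.66 + 290.0·786.0)/3831 = 122.0 µg/L.

122 µg/L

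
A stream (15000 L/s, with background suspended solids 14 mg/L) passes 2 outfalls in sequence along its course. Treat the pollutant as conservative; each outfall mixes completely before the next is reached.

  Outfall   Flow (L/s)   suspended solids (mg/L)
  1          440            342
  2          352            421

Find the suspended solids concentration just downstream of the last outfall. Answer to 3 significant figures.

Outfall 1: combined Q = 15440 L/s; C = (15000·14.00 + 440.0·342.0)/15440 = 23.35 mg/L.
Outfall 2: combined Q = 15790 L/s; C = (15440·23.35 + 352.0·421.0)/15790 = 32.21 mg/L.

32.2 mg/L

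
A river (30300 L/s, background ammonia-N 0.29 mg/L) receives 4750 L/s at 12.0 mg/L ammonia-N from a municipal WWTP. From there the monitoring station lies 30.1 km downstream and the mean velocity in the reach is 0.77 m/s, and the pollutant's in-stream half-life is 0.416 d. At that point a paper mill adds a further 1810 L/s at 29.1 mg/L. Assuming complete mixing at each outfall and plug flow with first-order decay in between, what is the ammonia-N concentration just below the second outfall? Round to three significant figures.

2.27 mg/L

Mass balance: C = (30300·0.2900 + 4750·12.00) / 35050 = 65790/35050 = 1.877 mg/L; combined flow 35050 L/s.
Travel time t = 30.1·1000 / 0.77 = 39090 s = 10.86 h.
Half-life 0.416 d → k = ln 2 / 0.416 = 1.666 d⁻¹.
Applying C = C₀e^(−kt): 1.877 × 0.4705 = 0.8832 mg/L.
Second outfall: C = (35050·0.8832 + 1810·29.10)/36860 = 2.269 mg/L.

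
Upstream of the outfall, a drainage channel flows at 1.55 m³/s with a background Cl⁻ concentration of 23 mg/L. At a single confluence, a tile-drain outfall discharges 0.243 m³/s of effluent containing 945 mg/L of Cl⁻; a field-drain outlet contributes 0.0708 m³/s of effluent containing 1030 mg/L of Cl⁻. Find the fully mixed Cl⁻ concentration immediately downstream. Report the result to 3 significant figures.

181 mg/L

Conservation of mass: C = (1.550·23.00 + 0.2430·945.0 + 0.07080·1030) / 1.864 = 338.2/1.864 = 181.5 mg/L.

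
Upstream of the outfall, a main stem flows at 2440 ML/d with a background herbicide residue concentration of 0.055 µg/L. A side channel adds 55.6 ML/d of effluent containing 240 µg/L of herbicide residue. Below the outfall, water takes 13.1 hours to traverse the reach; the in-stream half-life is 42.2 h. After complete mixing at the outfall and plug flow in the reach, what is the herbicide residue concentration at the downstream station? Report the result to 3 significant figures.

Flow-weighted average: C = (2440·0.05500 + 55.60·240.0) / 2496 = 13480/2496 = 5.401 µg/L.
Half-life 42.2 h → k = ln 2 / 42.2 = 0.01643 h⁻¹ = 0.3942 d⁻¹.
After decay, C = 5.401 × e^(−kt) = 5.401 × 0.8064 = 4.355 µg/L.

4.36 µg/L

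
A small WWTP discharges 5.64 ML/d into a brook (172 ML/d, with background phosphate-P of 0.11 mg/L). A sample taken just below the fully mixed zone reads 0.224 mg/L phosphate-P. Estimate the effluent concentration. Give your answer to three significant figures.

Mass balance: 172.0·0.1100 + 5.640·Cₑ = 177.6·0.2240
→ Cₑ = (177.6·0.2240 − 172.0·0.1100) / 5.640 = 3.701 mg/L.

3.70 mg/L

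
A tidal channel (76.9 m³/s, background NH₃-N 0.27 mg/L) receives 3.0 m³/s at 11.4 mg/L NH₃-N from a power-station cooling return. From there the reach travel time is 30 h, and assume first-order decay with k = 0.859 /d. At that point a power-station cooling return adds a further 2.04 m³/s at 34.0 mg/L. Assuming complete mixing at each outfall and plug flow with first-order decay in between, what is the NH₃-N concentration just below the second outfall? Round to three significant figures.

1.08 mg/L

Mass balance: C = (76.90·0.2700 + 3.000·11.40) / 79.90 = 54.96/79.90 = 0.6879 mg/L; combined flow 79.90 m³/s.
Applying C = C₀e^(−kt): 0.6879 × 0.3417 = 0.2351 mg/L.
At the second outfall, C = (79.90·0.2351 + 2.040·34.00) / (79.90 + 2.040) = 1.076 mg/L.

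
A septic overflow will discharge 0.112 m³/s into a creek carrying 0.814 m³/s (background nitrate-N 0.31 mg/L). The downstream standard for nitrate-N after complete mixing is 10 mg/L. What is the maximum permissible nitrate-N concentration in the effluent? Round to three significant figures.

At the limit, (Qr·Cr + Qe·Cₑ)/(Qr + Qe) = 10:
Cₑ = (0.9260·10 − 0.8140·0.3100) / 0.1120 = 80.43 mg/L.

80.4 mg/L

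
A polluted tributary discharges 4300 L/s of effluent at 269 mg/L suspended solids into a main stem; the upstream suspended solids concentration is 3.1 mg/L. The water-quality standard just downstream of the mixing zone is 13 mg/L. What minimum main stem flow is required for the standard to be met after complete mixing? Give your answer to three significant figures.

111000 L/s

Set C_mix = 13: (Q·3.100 + 4300·269.0) / (Q + 4300) = 13
→ Q = 4300·(269.0 − 13)/(13 − 3.100) = 111200 L/s.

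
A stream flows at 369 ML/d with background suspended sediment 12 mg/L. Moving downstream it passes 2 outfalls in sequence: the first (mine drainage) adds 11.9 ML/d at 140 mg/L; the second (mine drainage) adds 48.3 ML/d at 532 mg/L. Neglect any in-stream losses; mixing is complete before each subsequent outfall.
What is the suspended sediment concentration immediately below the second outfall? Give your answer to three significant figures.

74.1 mg/L

After outfall 1: Q = 369.0 + 11.90 = 380.9 ML/d; C = (369.0·12.00 + 11.90·140.0)/380.9 = 16.00 mg/L.
After outfall 2: Q = 380.9 + 48.30 = 429.2 ML/d; C = (380.9·16.00 + 48.30·532.0)/429.2 = 74.07 mg/L.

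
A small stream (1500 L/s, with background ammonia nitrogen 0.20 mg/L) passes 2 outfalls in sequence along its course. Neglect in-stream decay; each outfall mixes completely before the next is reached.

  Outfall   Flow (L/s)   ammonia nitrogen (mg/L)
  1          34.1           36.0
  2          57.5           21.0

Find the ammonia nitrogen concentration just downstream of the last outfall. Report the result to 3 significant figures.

1.72 mg/L

After outfall 1: Q = 1500 + 34.10 = 1534 L/s; C = (1500·0.2000 + 34.10·36.00)/1534 = 0.9958 mg/L.
After outfall 2: Q = 1534 + 57.50 = 1592 L/s; C = (1534·0.9958 + 57.50·21.00)/1592 = 1.718 mg/L.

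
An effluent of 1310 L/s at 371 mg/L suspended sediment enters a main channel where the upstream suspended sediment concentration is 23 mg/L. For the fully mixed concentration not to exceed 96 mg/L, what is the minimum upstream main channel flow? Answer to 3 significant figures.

Set C_mix = 96: (Q·23.00 + 1310·371.0) / (Q + 1310) = 96
→ Q = 1310·(371.0 − 96)/(96 − 23.00) = 4935 L/s.

4930 L/s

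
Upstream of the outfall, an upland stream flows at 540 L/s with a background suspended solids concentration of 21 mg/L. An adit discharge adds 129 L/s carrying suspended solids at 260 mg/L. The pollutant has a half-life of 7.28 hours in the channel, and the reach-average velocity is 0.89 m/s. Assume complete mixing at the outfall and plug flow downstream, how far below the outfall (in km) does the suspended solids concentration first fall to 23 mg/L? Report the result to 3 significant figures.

After mixing, C = (540.0·21.00 + 129.0·260.0) / 669.0 = 44880/669.0 = 67.09 mg/L.
Half-life 7.28 h → k = ln 2 / 7.28 = 0.09521 h⁻¹ = 2.285 d⁻¹.
Set 67.09·exp(−k·t) = 23 → t = ln(67.09/23)/k = 40470 s = 11.24 h.
Distance = v·t = 0.89·40470 = 36020 m = 36.02 km.

36.0 km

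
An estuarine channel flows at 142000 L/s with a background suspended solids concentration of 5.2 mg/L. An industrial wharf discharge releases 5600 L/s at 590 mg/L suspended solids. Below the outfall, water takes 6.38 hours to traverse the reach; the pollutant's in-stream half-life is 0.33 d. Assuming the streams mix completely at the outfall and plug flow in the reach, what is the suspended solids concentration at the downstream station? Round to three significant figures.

Mass balance: C = (142000·5.200 + 5600·590.0) / 147600 = 4042000/147600 = 27.39 mg/L.
Half-life 0.33 d → k = ln 2 / 0.33 = 2.100 d⁻¹.
First-order decay: C = 27.39·exp(−k·t) = 27.39·0.5721 = 15.67 mg/L.

15.7 mg/L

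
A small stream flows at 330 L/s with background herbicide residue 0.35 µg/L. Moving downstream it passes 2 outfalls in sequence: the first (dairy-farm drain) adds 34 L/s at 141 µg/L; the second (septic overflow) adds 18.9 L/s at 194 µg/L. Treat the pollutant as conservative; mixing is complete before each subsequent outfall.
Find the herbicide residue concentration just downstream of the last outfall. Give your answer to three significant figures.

Outfall 1: combined Q = 364.0 L/s; C = (330.0·0.3500 + 34.00·141.0)/364.0 = 13.49 µg/L.
Outfall 2: combined Q = 382.9 L/s; C = (364.0·13.49 + 18.90·194.0)/382.9 = 22.40 µg/L.

22.4 µg/L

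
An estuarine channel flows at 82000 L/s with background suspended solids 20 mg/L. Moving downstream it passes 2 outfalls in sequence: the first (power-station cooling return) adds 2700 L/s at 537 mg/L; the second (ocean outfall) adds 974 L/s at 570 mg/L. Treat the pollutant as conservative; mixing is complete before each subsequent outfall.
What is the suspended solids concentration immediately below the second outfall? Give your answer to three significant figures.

Below outfall 1: Q → 84700 L/s, C = (82000·20.00 + 2700·537.0)/84700 = 36.48 mg/L.
Below outfall 2: Q → 85670 L/s, C = (84700·36.48 + 974.0·570.0)/85670 = 42.55 mg/L.

42.5 mg/L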